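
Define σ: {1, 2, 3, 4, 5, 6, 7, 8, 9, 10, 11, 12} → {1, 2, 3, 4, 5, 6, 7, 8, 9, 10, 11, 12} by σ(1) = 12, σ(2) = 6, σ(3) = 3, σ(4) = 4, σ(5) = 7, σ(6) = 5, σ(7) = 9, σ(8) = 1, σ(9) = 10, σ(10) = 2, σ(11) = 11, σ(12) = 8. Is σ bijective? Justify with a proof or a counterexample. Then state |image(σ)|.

The values 12, 6, 3, 4, 7, 5, 9, 1, 10, 2, 11, 8 are a permutation of {1, 2, 3, 4, 5, 6, 7, 8, 9, 10, 11, 12}: each element appears exactly once.
So σ is injective and surjective, hence bijective.
The image of σ is {1, 2, 3, 4, 5, 6, 7, 8, 9, 10, 11, 12}, which has 12 elements.

12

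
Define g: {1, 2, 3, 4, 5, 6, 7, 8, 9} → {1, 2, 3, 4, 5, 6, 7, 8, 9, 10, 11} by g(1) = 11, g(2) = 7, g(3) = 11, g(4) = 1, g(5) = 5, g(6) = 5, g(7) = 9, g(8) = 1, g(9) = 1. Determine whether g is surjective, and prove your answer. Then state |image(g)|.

5

No element maps to 2, so g is not surjective.
The image of g is {1, 5, 7, 9, 11}, which has 5 elements.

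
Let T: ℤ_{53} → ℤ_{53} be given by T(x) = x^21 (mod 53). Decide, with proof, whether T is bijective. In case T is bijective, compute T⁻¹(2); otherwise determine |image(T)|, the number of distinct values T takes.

32

Since 53 is prime, the nonzero elements of ℤ_{53} form a cyclic group of order 52.
As gcd(21, 52) = 1, raising to the 21st power is a bijection on this group: if s^21 ≡ t^21 then (st^{−1})^21 = 1, and the only element of order dividing gcd(21, 52) = 1 is 1, so s = t.
With T(0) = 0 this makes T injective on all of ℤ_{53}, hence bijective (finite equal-size domain and codomain). In particular T is bijective.
Since T is bijective, we find the preimage of 2. The inverse of x ↦ x^21 on (ℤ_{53})^× is x ↦ x^5, because 21·5 = 105 = 2·52 + 1 ≡ 1 (mod 52) and x^{52} = 1 for x ≠ 0 (Fermat). So T⁻¹(2) = 2^5 mod 53.
Repeated squaring mod 53: 2^1 ≡ 2, 2^2 ≡ 2² = 4, 2^4 ≡ 4² = 16. Since 5 = 4 + 1, 2^5 ≡ 16·2: 16·2 = 32. So 2^5 ≡ 32 (mod 53).
Hence T⁻¹(2) = 32.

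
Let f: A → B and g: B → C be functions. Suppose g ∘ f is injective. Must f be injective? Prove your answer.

injective

Suppose f(u) = f(v). Applying g: (g ∘ f)(u) = (g ∘ f)(v). Since g ∘ f is injective, u = v. Thus f is injective.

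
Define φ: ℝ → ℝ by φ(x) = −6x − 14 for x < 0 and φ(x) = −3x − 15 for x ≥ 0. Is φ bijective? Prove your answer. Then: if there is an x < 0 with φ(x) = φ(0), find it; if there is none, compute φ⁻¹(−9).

Both pieces are strictly decreasing (slopes −6 and −3), so each is injective on its own interval.
The left piece maps (−∞, 0) onto (−14, ∞); the right piece maps [0, ∞) onto (−∞, −15].
The images leave a gap (−14 has no preimage), so φ is not surjective, hence not bijective.
Because the two images are disjoint, no x < 0 has φ(x) = φ(0), so we compute φ⁻¹(−9): −9 lies in (−14, ∞), so solve −6x − 14 = −9: x = (−9 + 14)/(−6) = −5/6.

-5/6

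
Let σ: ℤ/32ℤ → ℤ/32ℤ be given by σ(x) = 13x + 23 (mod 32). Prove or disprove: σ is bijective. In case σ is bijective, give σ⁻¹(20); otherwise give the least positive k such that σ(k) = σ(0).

17

If σ(s) = σ(t), then 13s ≡ 13t (mod 32). Because gcd(13, 32) = 1, we may cancel 13 to get s ≡ t (mod 32).
We now compute 13⁻¹ mod 32 explicitly. Euclid's algorithm: 32 = 2·13 + 6, 13 = 2·6 + 1; back-substituting gives 1 = 5·13 − 2·32, so 13⁻¹ ≡ 5 (mod 32).
For any y ∈ ℤ/32ℤ, x = 5(y − 23) mod 32 satisfies σ(x) = 13·5(y − 23) + 23 ≡ y (since 13·5 ≡ 1 mod 32). So every y has a preimage.
So σ is bijective.
Since σ is bijective, we find σ⁻¹(20): we need 13x ≡ 20 − 23 ≡ 29 (mod 32). Using 13⁻¹ = 5: x ≡ 5·29 = 145 = 4·32 + 17, so x = 17.
Check: σ(17) = 13·17 + 23 = 244 = 7·32 + 20 ≡ 20 (mod 32).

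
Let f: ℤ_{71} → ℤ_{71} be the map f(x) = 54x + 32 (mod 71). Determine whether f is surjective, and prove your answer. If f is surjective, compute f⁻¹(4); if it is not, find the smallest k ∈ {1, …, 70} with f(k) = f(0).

10

Recall that f is surjective if every y in the codomain equals f(x) for some x in the domain.
Since gcd(54, 71) = 1, 54 is invertible modulo 71. Euclid's algorithm: 71 = 1·54 + 17, 54 = 3·17 + 3, 17 = 5·3 + 2, 3 = 1·2 + 1; back-substituting gives 1 = 25·54 − 19·71, so 54⁻¹ ≡ 25 (mod 71).
For any y ∈ ℤ_{71}, x = 25(y − 32) mod 71 satisfies f(x) = 54·25(y − 32) + 32 ≡ y (since 54·25 ≡ 1 mod 71). So every y has a preimage.
So f is surjective.
Since f is surjective, we find f⁻¹(4): we need 54x ≡ 4 − 32 ≡ 43 (mod 71). Using 54⁻¹ = 25: x ≡ 25·43 = 1075 = 15·71 + 10, so x = 10.
Check: f(10) = 54·10 + 32 = 572 = 8·71 + 4 ≡ 4 (mod 71).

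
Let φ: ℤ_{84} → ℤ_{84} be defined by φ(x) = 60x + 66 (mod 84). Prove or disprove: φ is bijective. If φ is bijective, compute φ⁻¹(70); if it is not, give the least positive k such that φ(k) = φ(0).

7

Recall that injectivity means: for all u, v in the domain, φ(u) = φ(v) implies u = v.
We have gcd(60, 84) = 12 > 1. Taking u = 0 and v = 7: φ(0) = 66 and φ(7) = 60·7 + 66 = 486 ≡ 66 (mod 84).
So φ(0) = φ(7) while 0 ≠ 7, therefore φ is not injective, hence not bijective.
Since φ is not bijective, we find the least positive k with φ(k) = φ(0): this means 60k ≡ 0 (mod 84), i.e. 84 ∣ 60k. Since gcd(60, 84) = 12, dividing through by 12 this holds exactly when 7 ∣ 5k, and as gcd(5, 7) = 1, exactly when 7 ∣ k.
The smallest positive such k is 7.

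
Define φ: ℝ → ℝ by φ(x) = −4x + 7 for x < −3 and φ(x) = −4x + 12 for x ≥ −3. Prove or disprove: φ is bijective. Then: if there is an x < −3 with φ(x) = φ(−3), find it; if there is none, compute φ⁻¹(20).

Both pieces are strictly decreasing (slopes −4 and −4), so each is injective on its own interval.
The left piece maps (−∞, −3) onto (19, ∞); the right piece maps [−3, ∞) onto (−∞, 24].
These images overlap. In particular φ(−3) = 24 (right piece), and solving −4x + 7 = 24 on the left piece gives x = −17/4 < −3.
So φ(−17/4) = φ(−3) with −17/4 ≠ −3, and φ is not injective, hence not bijective. This x = −17/4 is the requested value below −3.

-17/4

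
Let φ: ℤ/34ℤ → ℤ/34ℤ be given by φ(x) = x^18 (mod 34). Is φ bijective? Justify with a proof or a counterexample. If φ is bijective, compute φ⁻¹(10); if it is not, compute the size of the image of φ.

φ(16): Repeated squaring mod 34: 16^1 ≡ 16, 16^2 ≡ 16² = 256 ≡ 18, 16^4 ≡ 18² = 324 ≡ 18, 16^8 ≡ 18² = 324 ≡ 18, 16^16 ≡ 18² = 324 ≡ 18. Since 18 = 16 + 2, 16^18 ≡ 18·18: 18·18 = 324 ≡ 18. So 16^18 ≡ 18 (mod 34).
φ(18): Repeated squaring mod 34: 18^1 ≡ 18, 18^2 ≡ 18² = 324 ≡ 18, 18^4 ≡ 18² = 324 ≡ 18, 18^8 ≡ 18² = 324 ≡ 18, 18^16 ≡ 18² = 324 ≡ 18. Since 18 = 16 + 2, 18^18 ≡ 18·18: 18·18 = 324 ≡ 18. So 18^18 ≡ 18 (mod 34).
So φ(16) = φ(18) = 18 while 16 ≠ 18, so φ is not injective, hence not bijective.
Since φ is not bijective, we determine |image(φ)|. Computing x^18 mod 34 for each x (by repeated squaring, reducing mod 34 at every step), the values φ(0), φ(1), …, φ(33) are: 0, 1, 4, 9, 16, 25, 2, 15, 30, 13, 32, 19, 8, 33, 26, 21, 18, 17, 18, 21, 26, 33, 8, 19, 32, 13, 30, 15, 2, 25, 16, 9, 4, 1.
The distinct values are {0, 1, 2, 4, 8, 9, 13, 15, 16, 17, 18, 19, 21, 25, 26, 30, 32, 33}; there are 18 of them.

18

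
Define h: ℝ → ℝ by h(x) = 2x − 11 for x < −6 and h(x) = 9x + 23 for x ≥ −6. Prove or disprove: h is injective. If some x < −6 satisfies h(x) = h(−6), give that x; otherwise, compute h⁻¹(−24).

Both pieces are strictly increasing (slopes 2 and 9), so each is injective on its own interval.
The left piece maps (−∞, −6) onto (−∞, −23); the right piece maps [−6, ∞) onto [−31, ∞).
These images overlap. In particular h(−6) = −31 (right piece), and solving 2x − 11 = −31 on the left piece gives x = −10 < −6.
So h(−10) = h(−6) with −10 ≠ −6, and h is not injective. This x = −10 is the requested value below −6.

-10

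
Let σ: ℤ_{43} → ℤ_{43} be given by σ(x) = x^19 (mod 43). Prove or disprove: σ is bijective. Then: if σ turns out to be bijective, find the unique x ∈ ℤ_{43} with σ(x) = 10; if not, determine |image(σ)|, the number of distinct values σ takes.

23

Since 43 is prime, the nonzero elements of ℤ_{43} form a cyclic group of order 42.
As gcd(19, 42) = 1, raising to the 19th power is a bijection on this group: if x_1^19 ≡ x_2^19 then (x_1x_2^{−1})^19 = 1, and the only element of order dividing gcd(19, 42) = 1 is 1, so x_1 = x_2.
With σ(0) = 0 this makes σ injective on all of ℤ_{43}, hence bijective (finite equal-size domain and codomain). In particular σ is bijective.
Since σ is bijective, we find the preimage of 10. The inverse of x ↦ x^19 on (ℤ_{43})^× is x ↦ x^31, because 19·31 = 589 = 14·42 + 1 ≡ 1 (mod 42) and x^{42} = 1 for x ≠ 0 (Fermat). So σ⁻¹(10) = 10^31 mod 43.
Repeated squaring mod 43: 10^1 ≡ 10, 10^2 ≡ 10² = 100 ≡ 14, 10^4 ≡ 14² = 196 ≡ 24, 10^8 ≡ 24² = 576 ≡ 17, 10^16 ≡ 17² = 289 ≡ 31. Since 31 = 16 + 8 + 4 + 2 + 1, 10^31 ≡ 31·17·24·14·10: 31·17 = 527 ≡ 11, then 11·24 = 264 ≡ 6, then 6·14 = 84 ≡ 41, then 41·10 = 410 ≡ 23. So 10^31 ≡ 23 (mod 43).
Hence σ⁻¹(10) = 23.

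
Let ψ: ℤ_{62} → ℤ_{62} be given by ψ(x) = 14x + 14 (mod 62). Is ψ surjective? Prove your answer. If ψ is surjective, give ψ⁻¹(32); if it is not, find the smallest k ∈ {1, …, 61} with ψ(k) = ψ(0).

Since gcd(14, 62) = 2, we have 14x ≡ 0 (mod 2) for all x, so ψ(x) ≡ 0 (mod 2).
But 1 ≢ 0 (mod 2), so 1 ∈ ℤ_{62} has no preimage. Therefore ψ is not surjective.
Since ψ is not surjective, we find the least positive k with ψ(k) = ψ(0): this means 14k ≡ 0 (mod 62), i.e. 62 ∣ 14k. Since gcd(14, 62) = 2, dividing through by 2 this holds exactly when 31 ∣ 7k, and as gcd(7, 31) = 1, exactly when 31 ∣ k.
The smallest positive such k is 31.

31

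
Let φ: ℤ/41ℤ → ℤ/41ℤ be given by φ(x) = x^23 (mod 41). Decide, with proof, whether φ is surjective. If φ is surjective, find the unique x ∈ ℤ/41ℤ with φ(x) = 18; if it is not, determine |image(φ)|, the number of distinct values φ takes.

37

Since 41 is prime, the nonzero elements of ℤ/41ℤ form a cyclic group of order 40.
As gcd(23, 40) = 1, raising to the 23rd power is a bijection on this group: if s^23 ≡ t^23 then (st^{−1})^23 = 1, and the only element of order dividing gcd(23, 40) = 1 is 1, so s = t.
With φ(0) = 0 this makes φ injective on all of ℤ/41ℤ, hence bijective (finite equal-size domain and codomain). In particular φ is surjective.
Since φ is surjective, we find the preimage of 18. The inverse of x ↦ x^23 on (ℤ/41ℤ)^× is x ↦ x^7, because 23·7 = 161 = 4·40 + 1 ≡ 1 (mod 40) and x^{40} = 1 for x ≠ 0 (Fermat). So φ⁻¹(18) = 18^7 mod 41.
Repeated squaring mod 41: 18^1 ≡ 18, 18^2 ≡ 18² = 324 ≡ 37, 18^4 ≡ 37² = 1369 ≡ 16. Since 7 = 4 + 2 + 1, 18^7 ≡ 16·37·18: 16·37 = 592 ≡ 18, then 18·18 = 324 ≡ 37. So 18^7 ≡ 37 (mod 41).
Hence φ⁻¹(18) = 37.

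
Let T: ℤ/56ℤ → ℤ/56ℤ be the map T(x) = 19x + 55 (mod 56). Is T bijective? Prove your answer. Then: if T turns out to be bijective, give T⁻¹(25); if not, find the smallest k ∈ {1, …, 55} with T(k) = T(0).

22

Recall: injectivity means: for all x_1, x_2 in the domain, T(x_1) = T(x_2) implies x_1 = x_2.
If T(x_1) = T(x_2), then 19x_1 ≡ 19x_2 (mod 56). Because gcd(19, 56) = 1, we may cancel 19 to get x_1 ≡ x_2 (mod 56).
We now compute 19⁻¹ mod 56 explicitly. Euclid's algorithm: 56 = 2·19 + 18, 19 = 1·18 + 1; back-substituting gives 1 = 3·19 − 1·56, so 19⁻¹ ≡ 3 (mod 56).
For any y ∈ ℤ/56ℤ, x = 3(y − 55) mod 56 satisfies T(x) = 19·3(y − 55) + 55 ≡ y (since 19·3 ≡ 1 mod 56). So every y has a preimage.
Therefore T is bijective.
Since T is bijective, we find T⁻¹(25): we need 19x ≡ 25 − 55 ≡ 26 (mod 56). Using 19⁻¹ = 3: x ≡ 3·26 = 78 = 1·56 + 22, so x = 22.
Check: T(22) = 19·22 + 55 = 473 = 8·56 + 25 ≡ 25 (mod 56).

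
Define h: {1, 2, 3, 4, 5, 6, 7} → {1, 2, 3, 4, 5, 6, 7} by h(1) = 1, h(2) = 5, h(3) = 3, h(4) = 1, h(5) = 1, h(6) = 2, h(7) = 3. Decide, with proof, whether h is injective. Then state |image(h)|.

4

h(1) = 1 = h(4) with 1 ≠ 4, so h is not injective.
The image of h is {1, 2, 3, 5}, which has 4 elements.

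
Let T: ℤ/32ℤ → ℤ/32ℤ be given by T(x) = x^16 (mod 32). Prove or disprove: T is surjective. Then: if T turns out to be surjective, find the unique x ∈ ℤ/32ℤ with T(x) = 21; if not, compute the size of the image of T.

T(0) = 0^16 = 0.
T(2): Repeated squaring mod 32: 2^1 ≡ 2, 2^2 ≡ 2² = 4, 2^4 ≡ 4² = 16, 2^8 ≡ 16² = 256 ≡ 0, 2^16 ≡ 0² = 0. So 2^16 ≡ 0 (mod 32).
So T(0) = T(2) = 0 while 0 ≠ 2, therefore T is not injective.
A non-injective map from the 32-element set ℤ/32ℤ to itself takes at most 31 distinct values, so it cannot be surjective. Hence T is not surjective.
Since T is not surjective, we determine |image(T)|. Computing x^16 mod 32 for each x (by repeated squaring, reducing mod 32 at every step), the values T(0), T(1), …, T(31) are: 0, 1, 0, 1, 0, 1, 0, 1, 0, 1, 0, 1, 0, 1, 0, 1, 0, 1, 0, 1, 0, 1, 0, 1, 0, 1, 0, 1, 0, 1, 0, 1.
The distinct values are {0, 1}; there are 2 of them.

2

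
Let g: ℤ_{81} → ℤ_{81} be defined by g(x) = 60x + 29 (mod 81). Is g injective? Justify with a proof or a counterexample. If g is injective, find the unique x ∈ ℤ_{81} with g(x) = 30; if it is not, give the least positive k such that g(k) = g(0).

27

We have gcd(60, 81) = 3 > 1. Taking a = 0 and b = 27: g(0) = 29 and g(27) = 60·27 + 29 = 1649 ≡ 29 (mod 81).
So g(0) = g(27) while 0 ≠ 27, thus g is not injective.
Since g is not injective, we find the least positive k with g(k) = g(0): this means 60k ≡ 0 (mod 81), i.e. 81 ∣ 60k. Since gcd(60, 81) = 3, dividing through by 3 this holds exactly when 27 ∣ 20k, and as gcd(20, 27) = 1, exactly when 27 ∣ k.
The smallest positive such k is 27.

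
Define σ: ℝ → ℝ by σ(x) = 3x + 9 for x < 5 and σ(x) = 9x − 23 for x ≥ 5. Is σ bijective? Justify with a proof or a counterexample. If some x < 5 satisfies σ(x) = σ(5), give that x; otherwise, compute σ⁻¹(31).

Both pieces are strictly increasing (slopes 3 and 9), so each is injective on its own interval.
The left piece maps (−∞, 5) onto (−∞, 24); the right piece maps [5, ∞) onto [22, ∞).
These images overlap. In particular σ(5) = 22 (right piece), and solving 3x + 9 = 22 on the left piece gives x = 13/3 < 5.
So σ(13/3) = σ(5) with 13/3 ≠ 5, and σ is not injective, hence not bijective. This x = 13/3 is the requested value below 5.

13/3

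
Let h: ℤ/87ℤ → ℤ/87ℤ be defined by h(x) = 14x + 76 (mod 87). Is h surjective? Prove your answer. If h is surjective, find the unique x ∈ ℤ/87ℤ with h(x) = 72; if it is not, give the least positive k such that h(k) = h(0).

Recall: surjectivity means every element of the codomain has a preimage under h.
Since gcd(14, 87) = 1, 14 is invertible modulo 87. Euclid's algorithm: 87 = 6·14 + 3, 14 = 4·3 + 2, 3 = 1·2 + 1; back-substituting gives 1 = 56·14 − 9·87, so 14⁻¹ ≡ 56 (mod 87).
Then y ↦ 56(y − 76) is a two-sided inverse to h, so every y ∈ ℤ/87ℤ has a preimage.
Therefore h is surjective.
Since h is surjective, we find h⁻¹(72): we need 14x ≡ 72 − 76 ≡ 83 (mod 87). Using 14⁻¹ = 56: x ≡ 56·83 = 4648 = 53·87 + 37, so x = 37.
Check: h(37) = 14·37 + 76 = 594 = 6·87 + 72 ≡ 72 (mod 87).

37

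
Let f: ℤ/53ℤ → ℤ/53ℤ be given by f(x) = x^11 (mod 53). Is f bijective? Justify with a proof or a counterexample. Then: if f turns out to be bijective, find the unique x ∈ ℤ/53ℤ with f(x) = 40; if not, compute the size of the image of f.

7

Since 53 is prime, the nonzero elements of ℤ/53ℤ form a cyclic group of order 52.
As gcd(11, 52) = 1, raising to the 11th power is a bijection on this group: if x_1^11 ≡ x_2^11 then (x_1x_2^{−1})^11 = 1, and the only element of order dividing gcd(11, 52) = 1 is 1, so x_1 = x_2.
With f(0) = 0 this makes f injective on all of ℤ/53ℤ, hence bijective (finite equal-size domain and codomain). In particular f is bijective.
Since f is bijective, we find the preimage of 40. The inverse of x ↦ x^11 on (ℤ/53ℤ)^× is x ↦ x^19, because 11·19 = 209 = 4·52 + 1 ≡ 1 (mod 52) and x^{52} = 1 for x ≠ 0 (Fermat). So f⁻¹(40) = 40^19 mod 53.
Repeated squaring mod 53: 40^1 ≡ 40, 40^2 ≡ 40² = 1600 ≡ 10, 40^4 ≡ 10² = 100 ≡ 47, 40^8 ≡ 47² = 2209 ≡ 36, 40^16 ≡ 36² = 1296 ≡ 24. Since 19 = 16 + 2 + 1, 40^19 ≡ 24·10·40: 24·10 = 240 ≡ 28, then 28·40 = 1120 ≡ 7. So 40^19 ≡ 7 (mod 53).
Hence f⁻¹(40) = 7.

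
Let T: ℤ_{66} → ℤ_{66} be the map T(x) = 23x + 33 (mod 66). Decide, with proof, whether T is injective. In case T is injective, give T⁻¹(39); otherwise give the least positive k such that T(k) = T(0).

Recall: T is injective if T(u) = T(v) implies u = v.
If T(u) = T(v), then 23u ≡ 23v (mod 66). Because gcd(23, 66) = 1, we may cancel 23 to get u ≡ v (mod 66).
So T is injective.
We now compute 23⁻¹ mod 66 explicitly. Euclid's algorithm: 66 = 2·23 + 20, 23 = 1·20 + 3, 20 = 6·3 + 2, 3 = 1·2 + 1; back-substituting gives 1 = 23·23 − 8·66, so 23⁻¹ ≡ 23 (mod 66).
Since T is injective, we find T⁻¹(39): we need 23x ≡ 39 − 33 ≡ 6 (mod 66). Using 23⁻¹ = 23: x ≡ 23·6 = 138 = 2·66 + 6, so x = 6.
Check: T(6) = 23·6 + 33 = 171 = 2·66 + 39 ≡ 39 (mod 66).

6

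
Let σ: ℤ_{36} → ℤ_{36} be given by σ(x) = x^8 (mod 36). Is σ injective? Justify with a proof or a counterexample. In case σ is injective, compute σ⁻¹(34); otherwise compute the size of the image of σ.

8

σ(0) = 0^8 = 0.
σ(6): Repeated squaring mod 36: 6^1 ≡ 6, 6^2 ≡ 6² = 36 ≡ 0, 6^4 ≡ 0² = 0, 6^8 ≡ 0² = 0. So 6^8 ≡ 0 (mod 36).
So σ(0) = σ(6) = 0 while 0 ≠ 6, thus σ is not injective.
Since σ is not injective, we determine |image(σ)|. Computing x^8 mod 36 for each x (by repeated squaring, reducing mod 36 at every step), the values σ(0), σ(1), …, σ(35) are: 0, 1, 4, 9, 16, 25, 0, 13, 28, 9, 28, 13, 0, 25, 16, 9, 4, 1, 0, 1, 4, 9, 16, 25, 0, 13, 28, 9, 28, 13, 0, 25, 16, 9, 4, 1.
The distinct values are {0, 1, 4, 9, 13, 16, 25, 28}; there are 8 of them.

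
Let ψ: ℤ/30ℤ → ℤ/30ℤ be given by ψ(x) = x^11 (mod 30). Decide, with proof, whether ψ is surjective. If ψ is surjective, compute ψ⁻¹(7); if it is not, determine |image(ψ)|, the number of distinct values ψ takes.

13

Computing x^11 mod 30 for each x (by repeated squaring, reducing mod 30 at every step), the values ψ(0), ψ(1), …, ψ(29) are: 0, 1, 8, 27, 4, 5, 6, 13, 2, 9, 10, 11, 18, 7, 14, 15, 16, 23, 12, 19, 20, 21, 28, 17, 24, 25, 26, 3, 22, 29.
Every element of ℤ/30ℤ appears exactly once in this list, so ψ is a bijection, and in particular surjective.
Since ψ is surjective, we read off the preimage of 7 from the same table: ψ(13) = 7, so ψ⁻¹(7) = 13.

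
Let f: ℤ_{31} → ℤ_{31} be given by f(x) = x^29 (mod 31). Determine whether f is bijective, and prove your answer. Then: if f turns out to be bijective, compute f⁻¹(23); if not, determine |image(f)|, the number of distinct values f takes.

27

Since 31 is prime, the nonzero elements of ℤ_{31} form a cyclic group of order 30.
As gcd(29, 30) = 1, raising to the 29th power is a bijection on this group: if x_1^29 ≡ x_2^29 then (x_1x_2^{−1})^29 = 1, and the only element of order dividing gcd(29, 30) = 1 is 1, so x_1 = x_2.
With f(0) = 0 this makes f injective on all of ℤ_{31}, hence bijective (finite equal-size domain and codomain). In particular f is bijective.
Since f is bijective, we find the preimage of 23. The inverse of x ↦ x^29 on (ℤ_{31})^× is x ↦ x^29, because 29·29 = 841 = 28·30 + 1 ≡ 1 (mod 30) and x^{30} = 1 for x ≠ 0 (Fermat). So f⁻¹(23) = 23^29 mod 31.
Repeated squaring mod 31: 23^1 ≡ 23, 23^2 ≡ 23² = 529 ≡ 2, 23^4 ≡ 2² = 4, 23^8 ≡ 4² = 16, 23^16 ≡ 16² = 256 ≡ 8. Since 29 = 16 + 8 + 4 + 1, 23^29 ≡ 8·16·4·23: 8·16 = 128 ≡ 4, then 4·4 = 16, then 16·23 = 368 ≡ 27. So 23^29 ≡ 27 (mod 31).
Hence f⁻¹(23) = 27.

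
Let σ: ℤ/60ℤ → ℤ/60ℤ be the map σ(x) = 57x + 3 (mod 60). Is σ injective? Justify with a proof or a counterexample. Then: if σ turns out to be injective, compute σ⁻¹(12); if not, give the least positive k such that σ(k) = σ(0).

We have gcd(57, 60) = 3 > 1. Taking x_1 = 0 and x_2 = 20: σ(0) = 3 and σ(20) = 57·20 + 3 = 1143 ≡ 3 (mod 60).
So σ(0) = σ(20) while 0 ≠ 20, therefore σ is not injective.
Since σ is not injective, we find the least positive k with σ(k) = σ(0): this means 57k ≡ 0 (mod 60), i.e. 60 ∣ 57k. Since gcd(57, 60) = 3, dividing through by 3 this holds exactly when 20 ∣ 19k, and as gcd(19, 20) = 1, exactly when 20 ∣ k.
The smallest positive such k is 20.

20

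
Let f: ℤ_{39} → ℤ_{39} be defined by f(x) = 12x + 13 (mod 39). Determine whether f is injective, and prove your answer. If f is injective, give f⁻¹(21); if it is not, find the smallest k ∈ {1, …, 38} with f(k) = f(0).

Recall: f is injective if f(a) = f(b) implies a = b.
We have gcd(12, 39) = 3 > 1. Taking a = 0 and b = 13: f(0) = 13 and f(13) = 12·13 + 13 = 169 ≡ 13 (mod 39).
So f(0) = f(13) while 0 ≠ 13, therefore f is not injective.
Since f is not injective, we find the least positive k with f(k) = f(0): this means 12k ≡ 0 (mod 39), i.e. 39 ∣ 12k. Since gcd(12, 39) = 3, dividing through by 3 this holds exactly when 13 ∣ 4k, and as gcd(4, 13) = 1, exactly when 13 ∣ k.
The smallest positive such k is 13.

13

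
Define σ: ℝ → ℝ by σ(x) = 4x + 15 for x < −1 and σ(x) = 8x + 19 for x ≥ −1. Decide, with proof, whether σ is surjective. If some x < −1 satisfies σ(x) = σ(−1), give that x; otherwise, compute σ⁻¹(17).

-1/4

Both pieces are strictly increasing (slopes 4 and 8), so each is injective on its own interval.
The left piece maps (−∞, −1) onto (−∞, 11); the right piece maps [−1, ∞) onto [11, ∞).
These images together cover ℝ, so σ is surjective.
Because the two images are disjoint, no x < −1 has σ(x) = σ(−1), so we compute σ⁻¹(17): 17 lies in [11, ∞), so solve 8x + 19 = 17: x = (17 − 19)/8 = −1/4.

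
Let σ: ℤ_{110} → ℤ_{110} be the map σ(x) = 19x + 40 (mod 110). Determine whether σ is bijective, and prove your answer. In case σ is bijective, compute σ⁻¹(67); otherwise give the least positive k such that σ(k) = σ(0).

13

If σ(s) = σ(t), then 19s ≡ 19t (mod 110). Because gcd(19, 110) = 1, we may cancel 19 to get s ≡ t (mod 110).
We now compute 19⁻¹ mod 110 explicitly. Euclid's algorithm: 110 = 5·19 + 15, 19 = 1·15 + 4, 15 = 3·4 + 3, 4 = 1·3 + 1; back-substituting gives 1 = 29·19 − 5·110, so 19⁻¹ ≡ 29 (mod 110).
Then y ↦ 29(y − 40) is a two-sided inverse to σ, so every y ∈ ℤ_{110} has a preimage.
Hence σ is bijective.
Since σ is bijective, we compute σ⁻¹(67): solve 19x + 40 ≡ 67 (mod 110), i.e. 19x ≡ 27 (mod 110).
Multiplying by 19⁻¹ = 29 gives x ≡ 29·27 = 783 = 7·110 + 13 ≡ 13 (mod 110).
Check: σ(13) = 19·13 + 40 = 287 = 2·110 + 67 ≡ 67 (mod 110).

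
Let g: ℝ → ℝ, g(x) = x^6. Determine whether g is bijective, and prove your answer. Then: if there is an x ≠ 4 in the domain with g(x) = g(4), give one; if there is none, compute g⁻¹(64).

g(4) = 4096 = (−4)^6 = g(−4) (since 6 is even), with 4 ≠ −4. So g is not injective, hence not bijective.
For the follow-up, such an x exists: taking x = −4 ∈ ℝ gives g(−4) = 4096 = g(4) with −4 ≠ 4.

-4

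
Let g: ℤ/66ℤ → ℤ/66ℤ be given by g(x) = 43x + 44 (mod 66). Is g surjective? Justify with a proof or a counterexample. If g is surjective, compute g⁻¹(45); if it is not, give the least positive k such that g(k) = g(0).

Since gcd(43, 66) = 1, 43 is invertible modulo 66. Euclid's algorithm: 66 = 1·43 + 23, 43 = 1·23 + 20, 23 = 1·20 + 3, 20 = 6·3 + 2, 3 = 1·2 + 1; back-substituting gives 1 = 43·43 − 28·66, so 43⁻¹ ≡ 43 (mod 66).
For any y ∈ ℤ/66ℤ, x = 43(y − 44) mod 66 satisfies g(x) = 43·43(y − 44) + 44 ≡ y (since 43·43 ≡ 1 mod 66). So every y has a preimage.
So g is surjective.
Since g is surjective, we compute g⁻¹(45): solve 43x + 44 ≡ 45 (mod 66), i.e. 43x ≡ 1 (mod 66).
Multiplying by 43⁻¹ = 43 gives x ≡ 43·1 = 43 ≡ 43 (mod 66).
Check: g(43) = 43·43 + 44 = 1893 = 28·66 + 45 ≡ 45 (mod 66).

43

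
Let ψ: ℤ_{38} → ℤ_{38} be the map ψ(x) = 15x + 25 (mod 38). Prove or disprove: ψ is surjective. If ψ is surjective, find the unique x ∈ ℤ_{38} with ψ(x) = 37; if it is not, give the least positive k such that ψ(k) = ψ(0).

16

Since gcd(15, 38) = 1, 15 is invertible modulo 38. Euclid's algorithm: 38 = 2·15 + 8, 15 = 1·8 + 7, 8 = 1·7 + 1; back-substituting gives 1 = 33·15 − 13·38, so 15⁻¹ ≡ 33 (mod 38).
For any y ∈ ℤ_{38}, x = 33(y − 25) mod 38 satisfies ψ(x) = 15·33(y − 25) + 25 ≡ y (since 15·33 ≡ 1 mod 38). So every y has a preimage.
Hence ψ is surjective.
Since ψ is surjective, we compute ψ⁻¹(37): solve 15x + 25 ≡ 37 (mod 38), i.e. 15x ≡ 12 (mod 38).
Multiplying by 15⁻¹ = 33 gives x ≡ 33·12 = 396 = 10·38 + 16 ≡ 16 (mod 38).
Check: ψ(16) = 15·16 + 25 = 265 = 6·38 + 37 ≡ 37 (mod 38).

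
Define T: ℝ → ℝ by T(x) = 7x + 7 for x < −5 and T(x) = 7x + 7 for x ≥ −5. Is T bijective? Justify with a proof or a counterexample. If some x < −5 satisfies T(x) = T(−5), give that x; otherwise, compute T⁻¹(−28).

Both pieces are strictly increasing (slopes 7 and 7), so each is injective on its own interval.
The left piece maps (−∞, −5) onto (−∞, −28); the right piece maps [−5, ∞) onto [−28, ∞).
Since −28 = −28, the images partition ℝ: T is injective and surjective, hence bijective.
Because the two images are disjoint, no x < −5 has T(x) = T(−5), so we compute T⁻¹(−28): −28 lies in [−28, ∞), so solve 7x + 7 = −28: x = (−28 − 7)/7 = −5.

-5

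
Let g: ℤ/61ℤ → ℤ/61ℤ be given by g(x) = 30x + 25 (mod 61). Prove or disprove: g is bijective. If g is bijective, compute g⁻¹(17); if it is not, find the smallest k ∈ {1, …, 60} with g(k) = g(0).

Suppose g(a) = g(b) in ℤ/61ℤ. Then 30a + 25 ≡ 30b + 25 (mod 61), hence 30(a − b) ≡ 0 (mod 61).
Since gcd(30, 61) = 1, 30 is invertible modulo 61, hence a − b ≡ 0 (mod 61), i.e. a = b.
We now compute 30⁻¹ mod 61 explicitly. Euclid's algorithm: 61 = 2·30 + 1; back-substituting gives 1 = 59·30 − 29·61, so 30⁻¹ ≡ 59 (mod 61).
For any y ∈ ℤ/61ℤ, x = 59(y − 25) mod 61 satisfies g(x) = 30·59(y − 25) + 25 ≡ y (since 30·59 ≡ 1 mod 61). So every y has a preimage.
Thus g is bijective.
Since g is bijective, we find g⁻¹(17): we need 30x ≡ 17 − 25 ≡ 53 (mod 61). Using 30⁻¹ = 59: x ≡ 59·53 = 3127 = 51·61 + 16, so x = 16.
Check: g(16) = 30·16 + 25 = 505 = 8·61 + 17 ≡ 17 (mod 61).

16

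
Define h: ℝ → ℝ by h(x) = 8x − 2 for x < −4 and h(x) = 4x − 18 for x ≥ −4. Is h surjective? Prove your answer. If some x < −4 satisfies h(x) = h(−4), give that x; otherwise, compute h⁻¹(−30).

-3

Both pieces are strictly increasing (slopes 8 and 4), so each is injective on its own interval.
The left piece maps (−∞, −4) onto (−∞, −34); the right piece maps [−4, ∞) onto [−34, ∞).
These images together cover ℝ, so h is surjective.
Because the two images are disjoint, no x < −4 has h(x) = h(−4), so we compute h⁻¹(−30): −30 lies in [−34, ∞), so solve 4x − 18 = −30: x = (−30 + 18)/4 = −3.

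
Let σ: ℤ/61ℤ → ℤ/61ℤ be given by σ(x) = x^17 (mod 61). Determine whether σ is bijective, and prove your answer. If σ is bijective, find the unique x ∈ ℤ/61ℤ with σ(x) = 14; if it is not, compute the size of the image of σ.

Since 61 is prime, the nonzero elements of ℤ/61ℤ form a cyclic group of order 60.
As gcd(17, 60) = 1, raising to the 17th power is a bijection on this group: if s^17 ≡ t^17 then (st^{−1})^17 = 1, and the only element of order dividing gcd(17, 60) = 1 is 1, so s = t.
With σ(0) = 0 this makes σ injective on all of ℤ/61ℤ, hence bijective (finite equal-size domain and codomain). In particular σ is bijective.
Since σ is bijective, we find the preimage of 14. The inverse of x ↦ x^17 on (ℤ/61ℤ)^× is x ↦ x^53, because 17·53 = 901 = 15·60 + 1 ≡ 1 (mod 60) and x^{60} = 1 for x ≠ 0 (Fermat). So σ⁻¹(14) = 14^53 mod 61.
Repeated squaring mod 61: 14^1 ≡ 14, 14^2 ≡ 14² = 196 ≡ 13, 14^4 ≡ 13² = 169 ≡ 47, 14^8 ≡ 47² = 2209 ≡ 13, 14^16 ≡ 13² = 169 ≡ 47, 14^32 ≡ 47² = 2209 ≡ 13. Since 53 = 32 + 16 + 4 + 1, 14^53 ≡ 13·47·47·14: 13·47 = 611 ≡ 1, then 1·47 = 47, then 47·14 = 658 ≡ 48. So 14^53 ≡ 48 (mod 61).
Hence σ⁻¹(14) = 48.

48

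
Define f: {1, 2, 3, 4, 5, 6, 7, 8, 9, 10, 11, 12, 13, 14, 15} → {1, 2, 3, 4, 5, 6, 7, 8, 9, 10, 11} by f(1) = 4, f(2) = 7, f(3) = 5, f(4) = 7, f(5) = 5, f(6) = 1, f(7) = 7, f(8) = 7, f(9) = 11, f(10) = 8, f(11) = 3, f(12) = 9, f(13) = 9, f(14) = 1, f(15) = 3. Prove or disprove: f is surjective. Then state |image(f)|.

No element maps to 2, so f is not surjective.
The image of f is {1, 3, 4, 5, 7, 8, 9, 11}, which has 8 elements.

8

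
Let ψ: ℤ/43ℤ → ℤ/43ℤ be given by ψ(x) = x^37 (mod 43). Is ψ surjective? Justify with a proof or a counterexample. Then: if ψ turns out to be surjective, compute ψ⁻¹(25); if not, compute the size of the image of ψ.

13

Since 43 is prime, the nonzero elements of ℤ/43ℤ form a cyclic group of order 42.
As gcd(37, 42) = 1, raising to the 37th power is a bijection on this group: if s^37 ≡ t^37 then (st^{−1})^37 = 1, and the only element of order dividing gcd(37, 42) = 1 is 1, so s = t.
With ψ(0) = 0 this makes ψ injective on all of ℤ/43ℤ, hence bijective (finite equal-size domain and codomain). In particular ψ is surjective.
Since ψ is surjective, we find the preimage of 25. The inverse of x ↦ x^37 on (ℤ/43ℤ)^× is x ↦ x^25, because 37·25 = 925 = 22·42 + 1 ≡ 1 (mod 42) and x^{42} = 1 for x ≠ 0 (Fermat). So ψ⁻¹(25) = 25^25 mod 43.
Repeated squaring mod 43: 25^1 ≡ 25, 25^2 ≡ 25² = 625 ≡ 23, 25^4 ≡ 23² = 529 ≡ 13, 25^8 ≡ 13² = 169 ≡ 40, 25^16 ≡ 40² = 1600 ≡ 9. Since 25 = 16 + 8 + 1, 25^25 ≡ 9·40·25: 9·40 = 360 ≡ 16, then 16·25 = 400 ≡ 13. So 25^25 ≡ 13 (mod 43).
Hence ψ⁻¹(25) = 13.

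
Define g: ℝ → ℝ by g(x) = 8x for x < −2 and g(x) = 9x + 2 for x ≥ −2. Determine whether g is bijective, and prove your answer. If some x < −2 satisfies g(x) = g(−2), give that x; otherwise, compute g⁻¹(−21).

-21/8

Both pieces are strictly increasing (slopes 8 and 9), so each is injective on its own interval.
The left piece maps (−∞, −2) onto (−∞, −16); the right piece maps [−2, ∞) onto [−16, ∞).
Since −16 = −16, the images partition ℝ: g is injective and surjective, hence bijective.
Because the two images are disjoint, no x < −2 has g(x) = g(−2), so we compute g⁻¹(−21): −21 lies in (−∞, −16), so solve 8x = −21: x = (−21 − 0)/8 = −21/8.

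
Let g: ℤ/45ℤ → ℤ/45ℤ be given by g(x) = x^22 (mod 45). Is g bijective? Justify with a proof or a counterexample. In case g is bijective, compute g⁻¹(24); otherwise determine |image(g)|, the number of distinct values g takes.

12

g(2): Repeated squaring mod 45: 2^1 ≡ 2, 2^2 ≡ 2² = 4, 2^4 ≡ 4² = 16, 2^8 ≡ 16² = 256 ≡ 31, 2^16 ≡ 31² = 961 ≡ 16. Since 22 = 16 + 4 + 2, 2^22 ≡ 16·16·4: 16·16 = 256 ≡ 31, then 31·4 = 124 ≡ 34. So 2^22 ≡ 34 (mod 45).
g(7): Repeated squaring mod 45: 7^1 ≡ 7, 7^2 ≡ 7² = 49 ≡ 4, 7^4 ≡ 4² = 16, 7^8 ≡ 16² = 256 ≡ 31, 7^16 ≡ 31² = 961 ≡ 16. Since 22 = 16 + 4 + 2, 7^22 ≡ 16·16·4: 16·16 = 256 ≡ 31, then 31·4 = 124 ≡ 34. So 7^22 ≡ 34 (mod 45).
So g(2) = g(7) = 34 while 2 ≠ 7, so g is not injective, hence not bijective.
Since g is not bijective, we determine |image(g)|. Computing x^22 mod 45 for each x (by repeated squaring, reducing mod 45 at every step), the values g(0), g(1), …, g(44) are: 0, 1, 34, 9, 31, 40, 36, 34, 19, 36, 10, 16, 9, 4, 31, 0, 16, 19, 9, 1, 25, 36, 4, 4, 36, 25, 1, 9, 19, 16, 0, 31, 4, 9, 16, 10, 36, 19, 34, 36, 40, 31, 9, 34, 1.
The distinct values are {0, 1, 4, 9, 10, 16, 19, 25, 31, 34, 36, 40}; there are 12 of them.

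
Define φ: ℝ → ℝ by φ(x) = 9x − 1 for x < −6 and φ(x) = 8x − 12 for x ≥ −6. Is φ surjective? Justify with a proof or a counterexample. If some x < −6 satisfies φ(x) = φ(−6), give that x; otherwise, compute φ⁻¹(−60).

-59/9

Both pieces are strictly increasing (slopes 9 and 8), so each is injective on its own interval.
The left piece maps (−∞, −6) onto (−∞, −55); the right piece maps [−6, ∞) onto [−60, ∞).
The union (−∞, −55) ∪ [−60, ∞) covers ℝ, so φ is surjective.
For the follow-up: the images overlap, so an x < −6 with φ(x) = φ(−6) exists. φ(−6) = −60; solving 9x − 1 = −60 for x < −6 gives x = (−60 + 1)/9 = −59/9.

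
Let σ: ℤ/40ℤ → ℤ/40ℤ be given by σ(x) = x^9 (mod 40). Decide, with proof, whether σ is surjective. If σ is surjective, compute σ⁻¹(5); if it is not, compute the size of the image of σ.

σ(0) = 0^9 = 0.
σ(10): Repeated squaring mod 40: 10^1 ≡ 10, 10^2 ≡ 10² = 100 ≡ 20, 10^4 ≡ 20² = 400 ≡ 0, 10^8 ≡ 0² = 0. Since 9 = 8 + 1, 10^9 ≡ 0·10: 0·10 = 0. So 10^9 ≡ 0 (mod 40).
So σ(0) = σ(10) = 0 while 0 ≠ 10, therefore σ is not injective.
A non-injective map from the 40-element set ℤ/40ℤ to itself takes at most 39 distinct values, so it cannot be surjective. Hence σ is not surjective.
Since σ is not surjective, we determine |image(σ)|. Computing x^9 mod 40 for each x (by repeated squaring, reducing mod 40 at every step), the values σ(0), σ(1), …, σ(39) are: 0, 1, 32, 3, 24, 5, 16, 7, 8, 9, 0, 11, 32, 13, 24, 15, 16, 17, 8, 19, 0, 21, 32, 23, 24, 25, 16, 27, 8, 29, 0, 31, 32, 33, 24, 35, 16, 37, 8, 39.
The distinct values are {0, 1, 3, 5, 7, 8, 9, 11, 13, 15, 16, 17, 19, 21, 23, 24, 25, 27, 29, 31, 32, 33, 35, 37, 39}; there are 25 of them.

25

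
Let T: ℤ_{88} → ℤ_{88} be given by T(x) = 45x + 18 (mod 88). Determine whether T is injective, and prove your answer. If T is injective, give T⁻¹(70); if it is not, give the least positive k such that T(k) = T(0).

Suppose T(a) = T(b) in ℤ_{88}. Then 45a + 18 ≡ 45b + 18 (mod 88), thus 45(a − b) ≡ 0 (mod 88).
Since gcd(45, 88) = 1, 45 is invertible modulo 88, hence a − b ≡ 0 (mod 88), i.e. a = b.
So T is injective.
We now compute 45⁻¹ mod 88 explicitly. Euclid's algorithm: 88 = 1·45 + 43, 45 = 1·43 + 2, 43 = 21·2 + 1; back-substituting gives 1 = 45·45 − 23·88, so 45⁻¹ ≡ 45 (mod 88).
Since T is injective, we compute T⁻¹(70): solve 45x + 18 ≡ 70 (mod 88), i.e. 45x ≡ 52 (mod 88).
Multiplying by 45⁻¹ = 45 gives x ≡ 45·52 = 2340 = 26·88 + 52 ≡ 52 (mod 88).
Check: T(52) = 45·52 + 18 = 2358 = 26·88 + 70 ≡ 70 (mod 88).

52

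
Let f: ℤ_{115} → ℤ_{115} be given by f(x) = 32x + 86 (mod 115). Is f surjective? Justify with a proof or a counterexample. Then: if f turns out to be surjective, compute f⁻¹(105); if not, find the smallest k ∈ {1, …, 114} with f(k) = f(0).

Since gcd(32, 115) = 1, 32 is invertible modulo 115. Euclid's algorithm: 115 = 3·32 + 19, 32 = 1·19 + 13, 19 = 1·13 + 6, 13 = 2·6 + 1; back-substituting gives 1 = 18·32 − 5·115, so 32⁻¹ ≡ 18 (mod 115).
Then y ↦ 18(y − 86) is a two-sided inverse to f, so every y ∈ ℤ_{115} has a preimage.
Therefore f is surjective.
Since f is surjective, we find f⁻¹(105): we need 32x ≡ 105 − 86 ≡ 19 (mod 115). Using 32⁻¹ = 18: x ≡ 18·19 = 342 = 2·115 + 112, so x = 112.
Check: f(112) = 32·112 + 86 = 3670 = 31·115 + 105 ≡ 105 (mod 115).

112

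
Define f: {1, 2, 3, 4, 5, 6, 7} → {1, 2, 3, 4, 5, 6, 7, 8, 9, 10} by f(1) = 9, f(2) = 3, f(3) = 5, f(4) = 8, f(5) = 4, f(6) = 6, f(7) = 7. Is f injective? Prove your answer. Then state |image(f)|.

7

The values f(1), …, f(7) are 9, 3, 5, 8, 4, 6, 7 — all distinct.
So f(a) = f(b) only when a = b, and f is injective.
The image of f is {3, 4, 5, 6, 7, 8, 9}, which has 7 elements.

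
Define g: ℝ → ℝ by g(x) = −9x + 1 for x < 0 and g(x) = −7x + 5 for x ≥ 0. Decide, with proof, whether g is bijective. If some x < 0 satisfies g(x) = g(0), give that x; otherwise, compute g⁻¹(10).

Both pieces are strictly decreasing (slopes −9 and −7), so each is injective on its own interval.
The left piece maps (−∞, 0) onto (1, ∞); the right piece maps [0, ∞) onto (−∞, 5].
These images overlap. In particular g(0) = 5 (right piece), and solving −9x + 1 = 5 on the left piece gives x = −4/9 < 0.
So g(−4/9) = g(0) with −4/9 ≠ 0, and g is not injective, hence not bijective. This x = −4/9 is the requested value below 0.

-4/9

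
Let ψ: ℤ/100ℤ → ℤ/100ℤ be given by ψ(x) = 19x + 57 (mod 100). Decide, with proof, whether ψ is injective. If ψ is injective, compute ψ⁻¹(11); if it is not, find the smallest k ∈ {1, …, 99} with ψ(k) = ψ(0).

66

Recall: ψ is injective if ψ(u) = ψ(v) implies u = v.
Suppose ψ(u) = ψ(v) in ℤ/100ℤ. Then 19u + 57 ≡ 19v + 57 (mod 100), therefore 19(u − v) ≡ 0 (mod 100).
Since gcd(19, 100) = 1, 19 is invertible modulo 100, hence u − v ≡ 0 (mod 100), i.e. u = v.
So ψ is injective.
We now compute 19⁻¹ mod 100 explicitly. Euclid's algorithm: 100 = 5·19 + 5, 19 = 3·5 + 4, 5 = 1·4 + 1; back-substituting gives 1 = 79·19 − 15·100, so 19⁻¹ ≡ 79 (mod 100).
Since ψ is injective, we compute ψ⁻¹(11): solve 19x + 57 ≡ 11 (mod 100), i.e. 19x ≡ 54 (mod 100).
Multiplying by 19⁻¹ = 79 gives x ≡ 79·54 = 4266 = 42·100 + 66 ≡ 66 (mod 100).
Check: ψ(66) = 19·66 + 57 = 1311 = 13·100 + 11 ≡ 11 (mod 100).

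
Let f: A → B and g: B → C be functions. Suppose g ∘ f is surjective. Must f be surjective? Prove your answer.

No. Take A = {1, 2, 3}, B = {1, 2, 3, 4, 5, 6}, C = {1}, f(a) = 1 for every a ∈ A, and g(b) = 1 for every b ∈ B.
Then g ∘ f is surjective onto {1}, but 6 ∈ B has no preimage under f, so f is not surjective.

not surjective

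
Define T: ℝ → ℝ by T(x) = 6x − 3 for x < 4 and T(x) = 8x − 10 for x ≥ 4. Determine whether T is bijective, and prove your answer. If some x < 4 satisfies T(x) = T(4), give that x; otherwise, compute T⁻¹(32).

Both pieces are strictly increasing (slopes 6 and 8), so each is injective on its own interval.
The left piece maps (−∞, 4) onto (−∞, 21); the right piece maps [4, ∞) onto [22, ∞).
The images leave a gap (21 has no preimage), so T is not surjective, hence not bijective.
Because the two images are disjoint, no x < 4 has T(x) = T(4), so we compute T⁻¹(32): 32 lies in [22, ∞), so solve 8x − 10 = 32: x = (32 + 10)/8 = 21/4.

21/4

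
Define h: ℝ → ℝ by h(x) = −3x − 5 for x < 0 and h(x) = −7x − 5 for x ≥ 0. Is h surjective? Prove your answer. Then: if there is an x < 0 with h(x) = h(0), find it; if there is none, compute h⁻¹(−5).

Both pieces are strictly decreasing (slopes −3 and −7), so each is injective on its own interval.
The left piece maps (−∞, 0) onto (−5, ∞); the right piece maps [0, ∞) onto (−∞, −5].
These images together cover ℝ, so h is surjective.
Because the two images are disjoint, no x < 0 has h(x) = h(0), so we compute h⁻¹(−5): −5 lies in (−∞, −5], so solve −7x − 5 = −5: x = (−5 + 5)/(−7) = 0.

0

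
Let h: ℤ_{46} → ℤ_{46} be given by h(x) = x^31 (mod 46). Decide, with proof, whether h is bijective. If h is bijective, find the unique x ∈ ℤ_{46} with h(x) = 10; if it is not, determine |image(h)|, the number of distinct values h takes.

Computing x^31 mod 46 for each x (by repeated squaring, reducing mod 46 at every step), the values h(0), h(1), …, h(45) are: 0, 1, 6, 41, 36, 11, 16, 15, 32, 25, 20, 19, 4, 3, 44, 37, 8, 7, 12, 33, 28, 17, 22, 23, 24, 29, 18, 13, 34, 39, 38, 9, 2, 43, 42, 27, 26, 21, 14, 31, 30, 35, 10, 5, 40, 45.
Every element of ℤ_{46} appears exactly once in this list, so h is a bijection, and in particular bijective.
Since h is bijective, we read off the preimage of 10 from the same table: h(42) = 10, so h⁻¹(10) = 42.

42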